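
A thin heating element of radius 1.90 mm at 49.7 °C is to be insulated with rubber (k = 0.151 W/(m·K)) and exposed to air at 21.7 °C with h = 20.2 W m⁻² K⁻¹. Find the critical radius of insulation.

For a cylinder, r_cr = k_ins/h = 0.151/20.2 = 0.00748 m = 0.748 cm

r_cr = 0.748 cm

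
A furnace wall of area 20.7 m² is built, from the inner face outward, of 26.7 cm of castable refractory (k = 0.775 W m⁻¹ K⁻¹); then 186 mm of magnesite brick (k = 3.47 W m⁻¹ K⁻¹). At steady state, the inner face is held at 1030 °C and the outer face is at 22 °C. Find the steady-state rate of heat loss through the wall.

Treat each layer as a resistance in series:
  R_castable refractory = L/(kA) = 0.267/(0.775·20.7) = 0.01664 K/W
  R_magnesite brick = L/(kA) = 0.186/(3.47·20.7) = 0.002589 K/W
ΣR = 0.01664 + 0.002589 = 0.01923 K/W
Q = ΔT/ΣR = (1030 °C − 22 °C)/0.01923 = 52400 W

Q = 52.4 kW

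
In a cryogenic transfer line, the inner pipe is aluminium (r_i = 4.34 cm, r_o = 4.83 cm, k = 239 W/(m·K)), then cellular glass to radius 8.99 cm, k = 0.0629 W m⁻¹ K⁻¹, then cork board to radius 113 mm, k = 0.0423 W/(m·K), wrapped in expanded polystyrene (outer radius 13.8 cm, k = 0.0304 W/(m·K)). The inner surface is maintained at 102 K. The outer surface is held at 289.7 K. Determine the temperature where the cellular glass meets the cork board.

Series thermal resistances, inner to outer:
  R'_aluminium = ln(0.0483/0.0434)/(2πk) = 0.1070/(2π·239) = 7.123×10^-5 m·K/W
  R'_cellular glass = ln(0.0899/0.0483)/(2πk) = 0.6213/(2π·0.0629) = 1.572 m·K/W
  R'_cork board = ln(0.113/0.0899)/(2πk) = 0.2287/(2π·0.0423) = 0.8605 m·K/W
  R'_expanded polystyrene = ln(0.138/0.113)/(2πk) = 0.1999/(2π·0.0304) = 1.046 m·K/W
ΣR = 7.123×10^-5 + 1.572 + 0.8605 + 1.046 = 3.479 m·K/W
Q' = ΔT/ΣR = (102 K − 289.7 K)/3.479 = -53.95 W/m
From the inner boundary to the cellular glass/cork board interface, ΣR_partial = 1.572 m·K/W.
T_interface = T_in − Q'·ΣR_partial = 102 K − (-53.95)(1.572) = 186.8 K

T = 186.8 K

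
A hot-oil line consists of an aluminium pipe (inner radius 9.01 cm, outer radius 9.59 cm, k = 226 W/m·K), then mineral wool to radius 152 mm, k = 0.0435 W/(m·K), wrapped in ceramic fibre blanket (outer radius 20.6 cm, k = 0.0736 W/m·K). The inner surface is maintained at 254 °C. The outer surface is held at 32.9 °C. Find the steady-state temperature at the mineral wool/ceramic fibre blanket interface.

T = 94.9 °C

Treat each layer as a resistance in series:
  R'_aluminium = ln(0.0959/0.0901)/(2πk) = 0.06239/(2π·226) = 4.393×10^-5 m·K/W
  R'_mineral wool = ln(0.152/0.0959)/(2πk) = 0.4606/(2π·0.0435) = 1.685 m·K/W
  R'_ceramic fibre blanket = ln(0.206/0.152)/(2πk) = 0.3040/(2π·0.0736) = 0.6574 m·K/W
ΣR = 4.393×10^-5 + 1.685 + 0.6574 = 2.342 m·K/W
Q' = ΔT/ΣR = (254 °C − 32.9 °C)/2.342 = 94.41 W/m
From the inner boundary to the mineral wool/ceramic fibre blanket interface, ΣR_partial = 1.685 m·K/W.
T_interface = T_in − Q'·ΣR_partial = 254 °C − (94.41)(1.685) = 94.9 °C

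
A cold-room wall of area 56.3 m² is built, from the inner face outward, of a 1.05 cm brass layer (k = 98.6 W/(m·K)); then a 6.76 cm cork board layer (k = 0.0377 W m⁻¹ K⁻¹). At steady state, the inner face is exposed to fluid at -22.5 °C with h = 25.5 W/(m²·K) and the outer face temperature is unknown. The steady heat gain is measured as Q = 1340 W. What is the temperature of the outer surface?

Series resistances:
  R_conv,in = 1/(hA) = 1/(25.5·56.3) = 6.965×10^-4 K/W
  R_brass = L/(kA) = 0.0105/(98.6·56.3) = 1.891×10^-6 K/W
  R_cork board = L/(kA) = 0.0676/(0.0377·56.3) = 0.03185 K/W
ΣR = 0.03255 K/W
ΔT = Q·ΣR = 1340 × 0.03255 = 43.62 K
Heat flows inward, so T_out = T_in + ΔT = -22.5 + 43.62 = 21.1 °C

T_out = 21.1 °C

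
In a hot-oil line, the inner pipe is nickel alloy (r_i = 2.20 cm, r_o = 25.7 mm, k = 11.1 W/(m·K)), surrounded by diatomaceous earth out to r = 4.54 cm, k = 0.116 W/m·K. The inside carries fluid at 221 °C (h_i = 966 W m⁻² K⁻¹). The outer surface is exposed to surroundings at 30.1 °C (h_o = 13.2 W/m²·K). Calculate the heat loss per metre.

Resistance network (inner→outer):
  R'_conv,in = 1/(2πr h) = 1/(2π·0.0220·966) = 0.007489 m·K/W
  R'_nickel alloy = ln(0.0257/0.0220)/(2πk) = 0.1554/(2π·11.1) = 0.002229 m·K/W
  R'_diatomaceous earth = ln(0.0454/0.0257)/(2πk) = 0.5690/(2π·0.116) = 0.7807 m·K/W
  R'_conv,out = 1/(2πr h) = 1/(2π·0.0454·13.2) = 0.2656 m·K/W
ΣR = 0.007489 + 0.002229 + 0.7807 + 0.2656 = 1.056 m·K/W
Q' = ΔT/ΣR = (221 °C − 30.1 °C)/1.056 = 181 W/m

Q' = 181 W/m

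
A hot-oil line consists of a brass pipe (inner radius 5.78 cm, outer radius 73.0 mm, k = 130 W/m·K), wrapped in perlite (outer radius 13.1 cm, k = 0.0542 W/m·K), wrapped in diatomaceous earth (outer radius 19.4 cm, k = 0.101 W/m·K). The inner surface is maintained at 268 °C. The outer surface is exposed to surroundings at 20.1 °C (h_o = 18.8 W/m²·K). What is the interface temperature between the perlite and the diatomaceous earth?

T = 89.1 °C

Resistance network (inner→outer):
  R'_brass = ln(0.0730/0.0578)/(2πk) = 0.2335/(2π·130) = 2.858×10^-4 m·K/W
  R'_perlite = ln(0.131/0.0730)/(2πk) = 0.5847/(2π·0.0542) = 1.717 m·K/W
  R'_diatomaceous earth = ln(0.194/0.131)/(2πk) = 0.3927/(2π·0.101) = 0.6188 m·K/W
  R'_conv,out = 1/(2πr h) = 1/(2π·0.194·18.8) = 0.04364 m·K/W
ΣR = 2.858×10^-4 + 1.717 + 0.6188 + 0.04364 = 2.380 m·K/W
Q' = ΔT/ΣR = (268 °C − 20.1 °C)/2.380 = 104.2 W/m
From the inner boundary to the perlite/diatomaceous earth interface, ΣR_partial = 1.717 m·K/W.
T_interface = T_in − Q'·ΣR_partial = 268 °C − (104.2)(1.717) = 89.1 °C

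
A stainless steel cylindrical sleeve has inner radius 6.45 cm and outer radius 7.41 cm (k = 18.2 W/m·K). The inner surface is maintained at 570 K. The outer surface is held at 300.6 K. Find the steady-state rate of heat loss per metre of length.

Q' = 2πk·ΔT/ln(r₂/r₁) = 2π × 18.2 × 269.4 / ln(0.0741/0.0645) = 2.22×10^5 W/m

Q' = 222 kW/m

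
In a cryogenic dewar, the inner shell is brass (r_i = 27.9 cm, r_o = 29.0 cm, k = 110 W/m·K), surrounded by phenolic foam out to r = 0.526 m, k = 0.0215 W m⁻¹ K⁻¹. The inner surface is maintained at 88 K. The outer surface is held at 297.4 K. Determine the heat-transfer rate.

Q = 36.6 W

Series thermal resistances, inner to outer:
  R_brass = (1/0.279 − 1/0.290)/(4πk) = 0.1360/(4π·110) = 9.835×10^-5 K/W
  R_phenolic foam = (1/0.290 − 1/0.526)/(4πk) = 1.547/(4π·0.0215) = 5.726 K/W
ΣR = 9.835×10^-5 + 5.726 = 5.726 K/W
Q = ΔT/ΣR = (88 K − 297.4 K)/5.726 = -36.6 W
(Negative Q ⇒ heat flows inward; heat gain = 36.6 W.)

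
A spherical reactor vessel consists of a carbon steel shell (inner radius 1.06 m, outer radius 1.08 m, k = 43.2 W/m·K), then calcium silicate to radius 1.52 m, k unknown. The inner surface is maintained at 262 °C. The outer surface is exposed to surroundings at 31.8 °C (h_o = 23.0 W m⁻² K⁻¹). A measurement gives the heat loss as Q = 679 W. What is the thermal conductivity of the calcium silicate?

k = 0.0632 W/m·K

ΣR = ΔT/Q = |262 − 31.8|/679 = 0.3390 K/W
Known resistances:
  R_carbon steel = (1/1.06 − 1/1.08)/(4πk) = 0.01747/(4π·43.2) = 3.218×10^-5 K/W
  R_conv,out = 1/(4πr²h) = 1/(4π·1.52²·23.0) = 0.001498 K/W
R_calcium silicate = ΣR − ΣR_known = 0.3390 − 0.001530 = 0.3375 K/W
(1/r₁−1/r₂)/(4πk) = 0.3375 ⇒ k = 0.2680/(4π·0.3375) = 0.0632 W/m·K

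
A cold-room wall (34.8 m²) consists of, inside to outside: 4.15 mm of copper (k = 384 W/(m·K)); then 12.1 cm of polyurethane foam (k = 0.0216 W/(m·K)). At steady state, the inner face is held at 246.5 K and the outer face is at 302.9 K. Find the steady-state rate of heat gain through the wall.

Resistance network (inner→outer):
  R_copper = L/(kA) = 0.00415/(384·34.8) = 3.106×10^-7 K/W
  R_polyurethane foam = L/(kA) = 0.121/(0.0216·34.8) = 0.1610 K/W
ΣR = 3.106×10^-7 + 0.1610 = 0.1610 K/W
Q = ΔT/ΣR = (246.5 K − 302.9 K)/0.1610 = -350 W
(Negative Q ⇒ heat flows inward; heat gain = 350 W.)

Q = 350 W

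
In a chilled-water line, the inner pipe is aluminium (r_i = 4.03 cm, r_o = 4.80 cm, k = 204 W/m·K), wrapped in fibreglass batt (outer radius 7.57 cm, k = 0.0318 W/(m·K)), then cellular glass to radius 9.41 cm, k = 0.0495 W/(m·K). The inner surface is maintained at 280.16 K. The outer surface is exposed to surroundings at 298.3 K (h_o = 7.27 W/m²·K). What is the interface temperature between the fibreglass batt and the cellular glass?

Series thermal resistances, inner to outer:
  R'_aluminium = ln(0.0480/0.0403)/(2πk) = 0.1748/(2π·204) = 1.364×10^-4 m·K/W
  R'_fibreglass batt = ln(0.0757/0.0480)/(2πk) = 0.4556/(2π·0.0318) = 2.280 m·K/W
  R'_cellular glass = ln(0.0941/0.0757)/(2πk) = 0.2176/(2π·0.0495) = 0.6996 m·K/W
  R'_conv,out = 1/(2πr h) = 1/(2π·0.0941·7.27) = 0.2326 m·K/W
ΣR = 1.364×10^-4 + 2.280 + 0.6996 + 0.2326 = 3.212 m·K/W
Q' = ΔT/ΣR = (280.16 K − 298.3 K)/3.212 = -5.648 W/m
From the inner boundary to the fibreglass batt/cellular glass interface, ΣR_partial = 2.280 m·K/W.
T_interface = T_in − Q'·ΣR_partial = 280.16 K − (-5.648)(2.280) = 293.0 K

T = 293.0 K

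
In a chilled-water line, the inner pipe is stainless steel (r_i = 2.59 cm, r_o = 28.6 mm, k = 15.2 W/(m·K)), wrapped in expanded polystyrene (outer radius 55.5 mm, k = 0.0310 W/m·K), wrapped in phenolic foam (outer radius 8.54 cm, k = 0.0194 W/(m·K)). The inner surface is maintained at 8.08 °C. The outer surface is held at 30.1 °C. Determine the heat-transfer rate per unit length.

Q' = 3.17 W/m

Resistance network (inner→outer):
  R'_stainless steel = ln(0.0286/0.0259)/(2πk) = 0.09916/(2π·15.2) = 0.001038 m·K/W
  R'_expanded polystyrene = ln(0.0555/0.0286)/(2πk) = 0.6630/(2π·0.0310) = 3.404 m·K/W
  R'_phenolic foam = ln(0.0854/0.0555)/(2πk) = 0.4310/(2π·0.0194) = 3.536 m·K/W
ΣR = 0.001038 + 3.404 + 3.536 = 6.941 m·K/W
Q' = ΔT/ΣR = (8.08 °C − 30.1 °C)/6.941 = -3.17 W/m
(Negative Q' ⇒ heat flows inward; heat gain = 3.17 W/m.)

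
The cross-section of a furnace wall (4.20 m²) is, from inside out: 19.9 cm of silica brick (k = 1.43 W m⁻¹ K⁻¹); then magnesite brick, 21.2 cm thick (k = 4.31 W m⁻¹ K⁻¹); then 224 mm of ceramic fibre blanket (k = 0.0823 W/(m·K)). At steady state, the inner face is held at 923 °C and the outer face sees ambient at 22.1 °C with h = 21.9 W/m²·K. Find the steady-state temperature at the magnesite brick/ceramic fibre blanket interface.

T = 866 °C

Resistance network (inner→outer):
  R_silica brick = L/(kA) = 0.199/(1.43·4.20) = 0.03313 K/W
  R_magnesite brick = L/(kA) = 0.212/(4.31·4.20) = 0.01171 K/W
  R_ceramic fibre blanket = L/(kA) = 0.224/(0.0823·4.20) = 0.6480 K/W
  R_conv,out = 1/(hA) = 1/(21.9·4.20) = 0.01087 K/W
ΣR = 0.03313 + 0.01171 + 0.6480 + 0.01087 = 0.7037 K/W
Q = ΔT/ΣR = (923 °C − 22.1 °C)/0.7037 = 1280 W
From the inner boundary to the magnesite brick/ceramic fibre blanket interface, ΣR_partial = 0.04484 K/W.
T_interface = T_in − Q·ΣR_partial = 923 °C − (1280)(0.04484) = 866 °C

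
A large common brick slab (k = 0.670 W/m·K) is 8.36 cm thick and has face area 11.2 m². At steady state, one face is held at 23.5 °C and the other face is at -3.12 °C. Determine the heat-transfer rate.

Q = kA·ΔT/L = 0.670 × 11.2 × |23.5 °C − -3.12 °C| / 0.0836 = 2390 W

Q = 2390 W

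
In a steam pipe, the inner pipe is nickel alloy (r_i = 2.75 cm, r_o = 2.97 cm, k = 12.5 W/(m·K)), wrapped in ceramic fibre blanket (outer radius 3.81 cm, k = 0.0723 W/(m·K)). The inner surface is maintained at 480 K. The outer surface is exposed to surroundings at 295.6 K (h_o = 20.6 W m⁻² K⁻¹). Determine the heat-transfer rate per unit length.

Resistance network (inner→outer):
  R'_nickel alloy = ln(0.0297/0.0275)/(2πk) = 0.07696/(2π·12.5) = 9.799×10^-4 m·K/W
  R'_ceramic fibre blanket = ln(0.0381/0.0297)/(2πk) = 0.2491/(2π·0.0723) = 0.5483 m·K/W
  R'_conv,out = 1/(2πr h) = 1/(2π·0.0381·20.6) = 0.2028 m·K/W
ΣR = 9.799×10^-4 + 0.5483 + 0.2028 = 0.7521 m·K/W
Q' = ΔT/ΣR = (480 K − 295.6 K)/0.7521 = 245 W/m

Q' = 245 W/m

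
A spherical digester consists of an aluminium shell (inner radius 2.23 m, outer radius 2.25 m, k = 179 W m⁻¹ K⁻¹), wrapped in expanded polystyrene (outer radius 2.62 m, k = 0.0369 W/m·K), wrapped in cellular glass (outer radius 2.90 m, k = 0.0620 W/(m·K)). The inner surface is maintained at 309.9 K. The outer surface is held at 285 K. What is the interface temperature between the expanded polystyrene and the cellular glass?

T = 291.4 K

Treat each layer as a resistance in series:
  R_aluminium = (1/2.23 − 1/2.25)/(4πk) = 0.003986/(4π·179) = 1.772×10^-6 K/W
  R_expanded polystyrene = (1/2.25 − 1/2.62)/(4πk) = 0.06277/(4π·0.0369) = 0.1354 K/W
  R_cellular glass = (1/2.62 − 1/2.90)/(4πk) = 0.03685/(4π·0.0620) = 0.04730 K/W
ΣR = 1.772×10^-6 + 0.1354 + 0.04730 = 0.1827 K/W
Q = ΔT/ΣR = (309.9 K − 285 K)/0.1827 = 136.3 W
From the inner boundary to the expanded polystyrene/cellular glass interface, ΣR_partial = 0.1354 K/W.
T_interface = T_in − Q·ΣR_partial = 309.9 K − (136.3)(0.1354) = 291.4 K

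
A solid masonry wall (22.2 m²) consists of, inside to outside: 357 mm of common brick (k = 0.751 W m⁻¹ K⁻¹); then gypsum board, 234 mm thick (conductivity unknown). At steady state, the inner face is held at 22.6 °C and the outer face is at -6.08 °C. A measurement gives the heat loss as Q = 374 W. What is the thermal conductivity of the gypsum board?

k = 0.191 W/m·K

ΣR = ΔT/Q = |22.6 − -6.08|/374 = 0.07668 K/W
Known resistances:
  R_common brick = L/(kA) = 0.357/(0.751·22.2) = 0.02141 K/W
R_gypsum board = ΣR − ΣR_known = 0.07668 − 0.02141 = 0.05527 K/W
L/(kA) = 0.05527 ⇒ k = 0.234/(0.05527·22.2) = 0.191 W/m·K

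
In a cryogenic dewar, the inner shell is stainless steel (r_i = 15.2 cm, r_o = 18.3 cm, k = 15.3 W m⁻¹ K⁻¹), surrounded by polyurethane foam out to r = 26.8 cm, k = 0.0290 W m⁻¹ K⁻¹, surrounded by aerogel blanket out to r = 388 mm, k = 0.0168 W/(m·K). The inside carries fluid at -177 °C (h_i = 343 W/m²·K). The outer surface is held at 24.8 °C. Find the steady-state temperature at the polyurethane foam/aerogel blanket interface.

T = -82.9 °C

Treat each layer as a resistance in series:
  R_conv,in = 1/(4πr²h) = 1/(4π·0.152²·343) = 0.01004 K/W
  R_stainless steel = (1/0.152 − 1/0.183)/(4πk) = 1.114/(4π·15.3) = 0.005796 K/W
  R_polyurethane foam = (1/0.183 − 1/0.268)/(4πk) = 1.733/(4π·0.0290) = 4.756 K/W
  R_aerogel blanket = (1/0.268 − 1/0.388)/(4πk) = 1.154/(4π·0.0168) = 5.466 K/W
ΣR = 0.01004 + 0.005796 + 4.756 + 5.466 = 10.24 K/W
Q = ΔT/ΣR = (-177 °C − 24.8 °C)/10.24 = -19.71 W
From the inner boundary to the polyurethane foam/aerogel blanket interface, ΣR_partial = 4.772 K/W.
T_interface = T_in − Q·ΣR_partial = -177 °C − (-19.71)(4.772) = -82.9 °C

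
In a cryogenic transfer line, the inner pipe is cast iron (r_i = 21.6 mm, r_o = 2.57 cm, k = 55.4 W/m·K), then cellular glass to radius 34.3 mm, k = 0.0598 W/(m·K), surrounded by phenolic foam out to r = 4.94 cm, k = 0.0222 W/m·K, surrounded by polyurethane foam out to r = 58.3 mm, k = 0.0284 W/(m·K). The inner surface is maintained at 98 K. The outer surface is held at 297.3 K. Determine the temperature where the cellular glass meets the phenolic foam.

T = 134 K

Treat each layer as a resistance in series:
  R'_cast iron = ln(0.0257/0.0216)/(2πk) = 0.1738/(2π·55.4) = 4.993×10^-4 m·K/W
  R'_cellular glass = ln(0.0343/0.0257)/(2πk) = 0.2887/(2π·0.0598) = 0.7682 m·K/W
  R'_phenolic foam = ln(0.0494/0.0343)/(2πk) = 0.3648/(2π·0.0222) = 2.615 m·K/W
  R'_polyurethane foam = ln(0.0583/0.0494)/(2πk) = 0.1657/(2π·0.0284) = 0.9283 m·K/W
ΣR = 4.993×10^-4 + 0.7682 + 2.615 + 0.9283 = 4.312 m·K/W
Q' = ΔT/ΣR = (98 K − 297.3 K)/4.312 = -46.22 W/m
From the inner boundary to the cellular glass/phenolic foam interface, ΣR_partial = 0.7687 m·K/W.
T_interface = T_in − Q'·ΣR_partial = 98 K − (-46.22)(0.7687) = 134 K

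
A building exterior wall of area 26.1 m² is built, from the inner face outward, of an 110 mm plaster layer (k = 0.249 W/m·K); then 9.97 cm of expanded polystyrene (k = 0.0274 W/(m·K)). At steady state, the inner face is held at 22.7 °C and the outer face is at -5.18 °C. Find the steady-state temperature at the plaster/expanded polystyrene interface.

Series thermal resistances, inner to outer:
  R_plaster = L/(kA) = 0.110/(0.249·26.1) = 0.01693 K/W
  R_expanded polystyrene = L/(kA) = 0.0997/(0.0274·26.1) = 0.1394 K/W
ΣR = 0.01693 + 0.1394 = 0.1563 K/W
Q = ΔT/ΣR = (22.7 °C − -5.18 °C)/0.1563 = 178.4 W
From the inner boundary to the plaster/expanded polystyrene interface, ΣR_partial = 0.01693 K/W.
T_interface = T_in − Q·ΣR_partial = 22.7 °C − (178.4)(0.01693) = 19.7 °C

T = 19.7 °C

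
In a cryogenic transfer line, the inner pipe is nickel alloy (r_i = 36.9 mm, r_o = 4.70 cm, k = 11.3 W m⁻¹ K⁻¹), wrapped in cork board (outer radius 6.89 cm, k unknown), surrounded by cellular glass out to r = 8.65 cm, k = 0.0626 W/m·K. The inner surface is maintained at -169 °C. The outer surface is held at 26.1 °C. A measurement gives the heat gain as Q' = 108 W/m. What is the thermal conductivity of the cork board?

k = 0.0497 W/m·K

ΣR = ΔT/Q' = |-169 − 26.1|/108 = 1.806 m·K/W
Known resistances:
  R'_nickel alloy = ln(0.0470/0.0369)/(2πk) = 0.2419/(2π·11.3) = 0.003408 m·K/W
  R'_cellular glass = ln(0.0865/0.0689)/(2πk) = 0.2275/(2π·0.0626) = 0.5784 m·K/W
R_cork board = ΣR − ΣR_known = 1.806 − 0.5818 = 1.224 m·K/W
ln(r₂/r₁)/(2πk) = 1.224 ⇒ k = 0.3825/(2π·1.224) = 0.0497 W/m·K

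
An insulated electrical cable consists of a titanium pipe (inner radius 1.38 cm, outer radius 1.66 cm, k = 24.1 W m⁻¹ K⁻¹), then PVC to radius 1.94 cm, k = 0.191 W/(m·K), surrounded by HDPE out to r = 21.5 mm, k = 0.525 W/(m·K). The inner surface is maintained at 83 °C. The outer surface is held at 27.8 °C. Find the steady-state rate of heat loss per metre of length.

Treat each layer as a resistance in series:
  R'_titanium = ln(0.0166/0.0138)/(2πk) = 0.1847/(2π·24.1) = 0.001220 m·K/W
  R'_PVC = ln(0.0194/0.0166)/(2πk) = 0.1559/(2π·0.191) = 0.1299 m·K/W
  R'_HDPE = ln(0.0215/0.0194)/(2πk) = 0.1028/(2π·0.525) = 0.03116 m·K/W
ΣR = 0.001220 + 0.1299 + 0.03116 = 0.1623 m·K/W
Q' = ΔT/ΣR = (83 °C − 27.8 °C)/0.1623 = 340 W/m

Q' = 340 W/m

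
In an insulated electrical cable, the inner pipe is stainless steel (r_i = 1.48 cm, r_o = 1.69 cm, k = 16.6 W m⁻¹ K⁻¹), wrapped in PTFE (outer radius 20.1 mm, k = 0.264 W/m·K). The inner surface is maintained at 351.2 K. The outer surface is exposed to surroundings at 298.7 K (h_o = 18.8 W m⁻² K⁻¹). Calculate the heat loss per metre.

Q' = 99.6 W/m

Resistance network (inner→outer):
  R'_stainless steel = ln(0.0169/0.0148)/(2πk) = 0.1327/(2π·16.6) = 0.001272 m·K/W
  R'_PTFE = ln(0.0201/0.0169)/(2πk) = 0.1734/(2π·0.264) = 0.1045 m·K/W
  R'_conv,out = 1/(2πr h) = 1/(2π·0.0201·18.8) = 0.4212 m·K/W
ΣR = 0.001272 + 0.1045 + 0.4212 = 0.5270 m·K/W
Q' = ΔT/ΣR = (351.2 K − 298.7 K)/0.5270 = 99.6 W/m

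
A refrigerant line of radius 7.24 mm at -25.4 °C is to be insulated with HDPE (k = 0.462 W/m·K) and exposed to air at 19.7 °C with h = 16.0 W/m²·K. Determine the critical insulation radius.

r_cr = 2.89 cm

For a cylinder, r_cr = k_ins/h = 0.462/16.0 = 0.0289 m = 2.89 cm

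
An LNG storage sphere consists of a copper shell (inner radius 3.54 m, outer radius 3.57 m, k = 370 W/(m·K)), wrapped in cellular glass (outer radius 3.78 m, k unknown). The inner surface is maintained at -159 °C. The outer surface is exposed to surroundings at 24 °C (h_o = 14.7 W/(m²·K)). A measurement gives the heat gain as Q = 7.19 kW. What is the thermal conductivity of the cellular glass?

k = 0.0494 W/m·K

ΣR = ΔT/Q = |-159 − 24|/7190 = 0.02545 K/W
Known resistances:
  R_copper = (1/3.54 − 1/3.57)/(4πk) = 0.002374/(4π·370) = 5.105×10^-7 K/W
  R_conv,out = 1/(4πr²h) = 1/(4π·3.78²·14.7) = 3.789×10^-4 K/W
R_cellular glass = ΣR − ΣR_known = 0.02545 − 3.794×10^-4 = 0.02507 K/W
(1/r₁−1/r₂)/(4πk) = 0.02507 ⇒ k = 0.01556/(4π·0.02507) = 0.0494 W/m·K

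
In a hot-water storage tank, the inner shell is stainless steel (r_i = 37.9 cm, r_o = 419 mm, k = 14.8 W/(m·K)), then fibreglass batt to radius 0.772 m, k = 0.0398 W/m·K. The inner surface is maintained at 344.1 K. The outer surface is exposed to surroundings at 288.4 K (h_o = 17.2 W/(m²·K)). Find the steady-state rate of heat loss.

Q = 25.4 W

Series thermal resistances, inner to outer:
  R_stainless steel = (1/0.379 − 1/0.419)/(4πk) = 0.2519/(4π·14.8) = 0.001354 K/W
  R_fibreglass batt = (1/0.419 − 1/0.772)/(4πk) = 1.091/(4π·0.0398) = 2.182 K/W
  R_conv,out = 1/(4πr²h) = 1/(4π·0.772²·17.2) = 0.007763 K/W
ΣR = 0.001354 + 2.182 + 0.007763 = 2.191 K/W
Q = ΔT/ΣR = (344.1 K − 288.4 K)/2.191 = 25.4 W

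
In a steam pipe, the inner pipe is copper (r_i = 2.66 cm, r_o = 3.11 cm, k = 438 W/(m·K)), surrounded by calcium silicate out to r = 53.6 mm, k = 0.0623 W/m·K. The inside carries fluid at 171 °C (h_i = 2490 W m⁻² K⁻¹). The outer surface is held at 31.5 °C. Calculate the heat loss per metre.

Q' = 100 W/m

Treat each layer as a resistance in series:
  R'_conv,in = 1/(2πr h) = 1/(2π·0.0266·2490) = 0.002403 m·K/W
  R'_copper = ln(0.0311/0.0266)/(2πk) = 0.1563/(2π·438) = 5.679×10^-5 m·K/W
  R'_calcium silicate = ln(0.0536/0.0311)/(2πk) = 0.5443/(2π·0.0623) = 1.391 m·K/W
ΣR = 0.002403 + 5.679×10^-5 + 1.391 = 1.393 m·K/W
Q' = ΔT/ΣR = (171 °C − 31.5 °C)/1.393 = 100 W/m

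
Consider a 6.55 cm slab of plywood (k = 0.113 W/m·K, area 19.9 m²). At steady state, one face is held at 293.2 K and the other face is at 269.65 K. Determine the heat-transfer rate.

Q = 809 W

Q = kA·ΔT/L = 0.113 × 19.9 × |293.2 K − 269.65 K| / 0.0655 = 809 W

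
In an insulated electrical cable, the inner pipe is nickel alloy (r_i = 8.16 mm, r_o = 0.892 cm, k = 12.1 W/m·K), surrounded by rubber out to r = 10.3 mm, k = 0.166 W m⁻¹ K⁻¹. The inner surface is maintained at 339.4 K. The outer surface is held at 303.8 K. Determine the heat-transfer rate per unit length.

Series thermal resistances, inner to outer:
  R'_nickel alloy = ln(0.00892/0.00816)/(2πk) = 0.08905/(2π·12.1) = 0.001171 m·K/W
  R'_rubber = ln(0.0103/0.00892)/(2πk) = 0.1438/(2π·0.166) = 0.1379 m·K/W
ΣR = 0.001171 + 0.1379 = 0.1391 m·K/W
Q' = ΔT/ΣR = (339.4 K − 303.8 K)/0.1391 = 256 W/m

Q' = 256 W/m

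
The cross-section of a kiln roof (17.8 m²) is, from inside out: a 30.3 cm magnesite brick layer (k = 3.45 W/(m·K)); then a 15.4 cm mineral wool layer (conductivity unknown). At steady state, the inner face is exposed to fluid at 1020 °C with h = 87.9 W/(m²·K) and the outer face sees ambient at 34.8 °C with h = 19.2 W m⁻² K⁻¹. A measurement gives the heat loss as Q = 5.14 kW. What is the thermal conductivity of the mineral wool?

k = 0.0472 W/m·K

ΣR = ΔT/Q = |1020 − 34.8|/5140 = 0.1917 K/W
Known resistances:
  R_conv,in = 1/(hA) = 1/(87.9·17.8) = 6.391×10^-4 K/W
  R_magnesite brick = L/(kA) = 0.303/(3.45·17.8) = 0.004934 K/W
  R_conv,out = 1/(hA) = 1/(19.2·17.8) = 0.002926 K/W
R_mineral wool = ΣR − ΣR_known = 0.1917 − 0.008499 = 0.1832 K/W
L/(kA) = 0.1832 ⇒ k = 0.154/(0.1832·17.8) = 0.0472 W/m·K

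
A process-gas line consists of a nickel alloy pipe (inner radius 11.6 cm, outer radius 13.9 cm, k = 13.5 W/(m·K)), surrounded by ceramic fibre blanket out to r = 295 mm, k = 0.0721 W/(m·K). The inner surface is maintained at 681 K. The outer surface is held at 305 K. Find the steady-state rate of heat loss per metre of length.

Q' = 226 W/m

Treat each layer as a resistance in series:
  R'_nickel alloy = ln(0.139/0.116)/(2πk) = 0.1809/(2π·13.5) = 0.002132 m·K/W
  R'_ceramic fibre blanket = ln(0.295/0.139)/(2πk) = 0.7525/(2π·0.0721) = 1.661 m·K/W
ΣR = 0.002132 + 1.661 = 1.663 m·K/W
Q' = ΔT/ΣR = (681 K − 305 K)/1.663 = 226 W/m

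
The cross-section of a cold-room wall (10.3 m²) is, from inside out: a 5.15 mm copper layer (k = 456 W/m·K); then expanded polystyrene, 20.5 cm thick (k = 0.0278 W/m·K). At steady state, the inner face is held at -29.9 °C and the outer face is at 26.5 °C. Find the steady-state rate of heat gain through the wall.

Q = 78.8 W

Series thermal resistances, inner to outer:
  R_copper = L/(kA) = 0.00515/(456·10.3) = 1.096×10^-6 K/W
  R_expanded polystyrene = L/(kA) = 0.205/(0.0278·10.3) = 0.7159 K/W
ΣR = 1.096×10^-6 + 0.7159 = 0.7159 K/W
Q = ΔT/ΣR = (-29.9 °C − 26.5 °C)/0.7159 = -78.8 W
(Negative Q ⇒ heat flows inward; heat gain = 78.8 W.)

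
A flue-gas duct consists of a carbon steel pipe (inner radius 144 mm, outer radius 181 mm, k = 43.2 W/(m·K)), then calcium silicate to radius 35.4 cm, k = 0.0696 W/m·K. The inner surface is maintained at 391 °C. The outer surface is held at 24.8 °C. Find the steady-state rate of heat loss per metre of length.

Resistance network (inner→outer):
  R'_carbon steel = ln(0.181/0.144)/(2πk) = 0.2287/(2π·43.2) = 8.425×10^-4 m·K/W
  R'_calcium silicate = ln(0.354/0.181)/(2πk) = 0.6708/(2π·0.0696) = 1.534 m·K/W
ΣR = 8.425×10^-4 + 1.534 = 1.535 m·K/W
Q' = ΔT/ΣR = (391 °C − 24.8 °C)/1.535 = 239 W/m

Q' = 239 W/m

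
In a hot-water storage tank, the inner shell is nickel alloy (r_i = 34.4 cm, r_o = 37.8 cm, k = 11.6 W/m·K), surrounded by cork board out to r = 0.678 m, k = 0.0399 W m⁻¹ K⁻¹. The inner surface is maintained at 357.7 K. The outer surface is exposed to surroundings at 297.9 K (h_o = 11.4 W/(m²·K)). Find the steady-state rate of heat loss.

Treat each layer as a resistance in series:
  R_nickel alloy = (1/0.344 − 1/0.378)/(4πk) = 0.2615/(4π·11.6) = 0.001794 K/W
  R_cork board = (1/0.378 − 1/0.678)/(4πk) = 1.171/(4π·0.0399) = 2.335 K/W
  R_conv,out = 1/(4πr²h) = 1/(4π·0.678²·11.4) = 0.01519 K/W
ΣR = 0.001794 + 2.335 + 0.01519 = 2.352 K/W
Q = ΔT/ΣR = (357.7 K − 297.9 K)/2.352 = 25.4 W

Q = 25.4 W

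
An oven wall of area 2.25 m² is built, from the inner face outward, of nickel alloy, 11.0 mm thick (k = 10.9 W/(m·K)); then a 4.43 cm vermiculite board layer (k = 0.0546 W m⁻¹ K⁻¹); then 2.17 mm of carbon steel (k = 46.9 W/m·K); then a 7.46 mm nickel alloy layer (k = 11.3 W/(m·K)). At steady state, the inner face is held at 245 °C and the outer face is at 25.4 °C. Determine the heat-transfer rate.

Q = 608 W

Series thermal resistances, inner to outer:
  R_nickel alloy = L/(kA) = 0.0110/(10.9·2.25) = 4.485×10^-4 K/W
  R_vermiculite board = L/(kA) = 0.0443/(0.0546·2.25) = 0.3606 K/W
  R_carbon steel = L/(kA) = 0.00217/(46.9·2.25) = 2.056×10^-5 K/W
  R_nickel alloy = L/(kA) = 0.00746/(11.3·2.25) = 2.934×10^-4 K/W
ΣR = 4.485×10^-4 + 0.3606 + 2.056×10^-5 + 2.934×10^-4 = 0.3614 K/W
Q = ΔT/ΣR = (245 °C − 25.4 °C)/0.3614 = 608 W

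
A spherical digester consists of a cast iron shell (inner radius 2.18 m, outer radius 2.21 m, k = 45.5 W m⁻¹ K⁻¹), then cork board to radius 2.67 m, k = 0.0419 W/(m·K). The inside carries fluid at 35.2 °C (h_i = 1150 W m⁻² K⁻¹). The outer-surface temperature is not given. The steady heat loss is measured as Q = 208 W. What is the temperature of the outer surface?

T_out = 4.40 °C

Series resistances:
  R_conv,in = 1/(4πr²h) = 1/(4π·2.18²·1150) = 1.456×10^-5 K/W
  R_cast iron = (1/2.18 − 1/2.21)/(4πk) = 0.006227/(4π·45.5) = 1.089×10^-5 K/W
  R_cork board = (1/2.21 − 1/2.67)/(4πk) = 0.07796/(4π·0.0419) = 0.1481 K/W
ΣR = 0.1481 K/W
ΔT = Q·ΣR = 208 × 0.1481 = 30.80 K
Heat flows outward, so T_out = T_in − ΔT = 35.2 − 30.80 = 4.40 °C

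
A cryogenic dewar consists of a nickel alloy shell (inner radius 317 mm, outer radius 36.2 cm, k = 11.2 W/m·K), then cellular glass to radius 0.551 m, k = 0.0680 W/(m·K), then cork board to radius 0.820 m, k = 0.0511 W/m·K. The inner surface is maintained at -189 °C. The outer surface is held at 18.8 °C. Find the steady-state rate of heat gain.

Resistance network (inner→outer):
  R_nickel alloy = (1/0.317 − 1/0.362)/(4πk) = 0.3921/(4π·11.2) = 0.002786 K/W
  R_cellular glass = (1/0.362 − 1/0.551)/(4πk) = 0.9475/(4π·0.0680) = 1.109 K/W
  R_cork board = (1/0.551 − 1/0.820)/(4πk) = 0.5954/(4π·0.0511) = 0.9272 K/W
ΣR = 0.002786 + 1.109 + 0.9272 = 2.039 K/W
Q = ΔT/ΣR = (-189 °C − 18.8 °C)/2.039 = -102 W
(Negative Q ⇒ heat flows inward; heat gain = 102 W.)

Q = 102 W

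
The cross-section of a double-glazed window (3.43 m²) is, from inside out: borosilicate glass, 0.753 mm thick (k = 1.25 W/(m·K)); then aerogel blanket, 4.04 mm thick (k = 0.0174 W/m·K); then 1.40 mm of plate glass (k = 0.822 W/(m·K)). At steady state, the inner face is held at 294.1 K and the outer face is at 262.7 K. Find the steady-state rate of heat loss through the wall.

Resistance network (inner→outer):
  R_borosilicate glass = L/(kA) = 7.53×10^-4/(1.25·3.43) = 1.756×10^-4 K/W
  R_aerogel blanket = L/(kA) = 0.00404/(0.0174·3.43) = 0.06769 K/W
  R_plate glass = L/(kA) = 0.00140/(0.822·3.43) = 4.965×10^-4 K/W
ΣR = 1.756×10^-4 + 0.06769 + 4.965×10^-4 = 0.06836 K/W
Q = ΔT/ΣR = (294.1 K − 262.7 K)/0.06836 = 459 W

Q = 459 W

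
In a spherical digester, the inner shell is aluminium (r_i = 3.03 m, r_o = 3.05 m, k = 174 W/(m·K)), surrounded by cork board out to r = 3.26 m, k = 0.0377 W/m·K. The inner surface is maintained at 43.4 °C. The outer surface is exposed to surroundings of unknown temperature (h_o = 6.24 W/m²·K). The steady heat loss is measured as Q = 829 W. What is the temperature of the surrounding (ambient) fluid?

Series resistances:
  R_aluminium = (1/3.03 − 1/3.05)/(4πk) = 0.002164/(4π·174) = 9.898×10^-7 K/W
  R_cork board = (1/3.05 − 1/3.26)/(4πk) = 0.02112/(4π·0.0377) = 0.04458 K/W
  R_conv,out = 1/(4πr²h) = 1/(4π·3.26²·6.24) = 0.001200 K/W
ΣR = 0.04578 K/W
ΔT = Q·ΣR = 829 × 0.04578 = 37.95 K
Heat flows outward, so T_out = T_in − ΔT = 43.4 − 37.95 = 5.45 °C

T_out = 5.45 °C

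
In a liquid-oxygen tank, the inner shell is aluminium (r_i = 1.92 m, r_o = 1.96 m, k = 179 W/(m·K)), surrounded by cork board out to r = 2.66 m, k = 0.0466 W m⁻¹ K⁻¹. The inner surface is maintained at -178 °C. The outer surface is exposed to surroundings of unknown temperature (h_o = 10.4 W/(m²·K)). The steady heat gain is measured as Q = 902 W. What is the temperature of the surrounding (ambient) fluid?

T_out = 29.8 °C

Sum the resistances:
  R_aluminium = (1/1.92 − 1/1.96)/(4πk) = 0.01063/(4π·179) = 4.725×10^-6 K/W
  R_cork board = (1/1.96 − 1/2.66)/(4πk) = 0.1343/(4π·0.0466) = 0.2293 K/W
  R_conv,out = 1/(4πr²h) = 1/(4π·2.66²·10.4) = 0.001081 K/W
ΣR = 0.2304 K/W
ΔT = Q·ΣR = 902 × 0.2304 = 207.8 K
Heat flows inward, so T_out = T_in + ΔT = -178 + 207.8 = 29.8 °C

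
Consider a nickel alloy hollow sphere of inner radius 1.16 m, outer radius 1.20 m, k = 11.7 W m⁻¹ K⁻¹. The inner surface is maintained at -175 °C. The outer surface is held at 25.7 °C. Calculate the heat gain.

Q = 1.03×10^6 W

Q = 4πk·ΔT/(1/r₁ − 1/r₂) = 4π × 11.7 × 200.7 / (1/1.16 − 1/1.20) = 1.03×10^6 W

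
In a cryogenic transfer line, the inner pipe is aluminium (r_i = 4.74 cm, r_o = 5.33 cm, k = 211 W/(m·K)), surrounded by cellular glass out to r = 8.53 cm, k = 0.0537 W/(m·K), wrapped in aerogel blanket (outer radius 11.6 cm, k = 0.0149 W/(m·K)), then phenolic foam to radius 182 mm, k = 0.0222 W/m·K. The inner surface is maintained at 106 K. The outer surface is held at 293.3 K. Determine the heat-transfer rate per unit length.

Q' = 23.7 W/m

Treat each layer as a resistance in series:
  R'_aluminium = ln(0.0533/0.0474)/(2πk) = 0.1173/(2π·211) = 8.849×10^-5 m·K/W
  R'_cellular glass = ln(0.0853/0.0533)/(2πk) = 0.4702/(2π·0.0537) = 1.394 m·K/W
  R'_aerogel blanket = ln(0.116/0.0853)/(2πk) = 0.3074/(2π·0.0149) = 3.284 m·K/W
  R'_phenolic foam = ln(0.182/0.116)/(2πk) = 0.4504/(2π·0.0222) = 3.229 m·K/W
ΣR = 8.849×10^-5 + 1.394 + 3.284 + 3.229 = 7.907 m·K/W
Q' = ΔT/ΣR = (106 K − 293.3 K)/7.907 = -23.7 W/m
(Negative Q' ⇒ heat flows inward; heat gain = 23.7 W/m.)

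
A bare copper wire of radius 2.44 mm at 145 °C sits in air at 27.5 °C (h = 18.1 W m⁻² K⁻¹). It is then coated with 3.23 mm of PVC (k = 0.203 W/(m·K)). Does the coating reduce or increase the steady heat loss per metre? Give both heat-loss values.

Critical radius for a cylinder: r_cr = k/h = 0.0112 m = 1.12 cm.
Outer radius after coating: r₂ = 0.00244 + 0.00323 = 0.00567 m.
Since r₁ < r_cr and r₂ ≤ r_cr, the coating moves toward the maximum at r_cr — heat loss rises.
Bare: R = 1/(2πr₁h) = 3.604 m·K/W; Q = 117.5/3.604 = 32.6 W/m.
Coated: R = R_cond + R_conv = 2.212 m·K/W; Q = 117.5/2.212 = 53.1 W/m.

increases: 32.6 → 53.1 W/m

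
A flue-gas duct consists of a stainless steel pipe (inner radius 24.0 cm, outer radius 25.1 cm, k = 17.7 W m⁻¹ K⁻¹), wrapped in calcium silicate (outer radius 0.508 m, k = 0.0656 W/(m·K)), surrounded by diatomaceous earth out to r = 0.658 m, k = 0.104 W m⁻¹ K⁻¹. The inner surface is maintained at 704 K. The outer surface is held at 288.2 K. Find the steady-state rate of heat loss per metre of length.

Q' = 197 W/m

Treat each layer as a resistance in series:
  R'_stainless steel = ln(0.251/0.240)/(2πk) = 0.04481/(2π·17.7) = 4.030×10^-4 m·K/W
  R'_calcium silicate = ln(0.508/0.251)/(2πk) = 0.7050/(2π·0.0656) = 1.710 m·K/W
  R'_diatomaceous earth = ln(0.658/0.508)/(2πk) = 0.2587/(2π·0.104) = 0.3959 m·K/W
ΣR = 4.030×10^-4 + 1.710 + 0.3959 = 2.106 m·K/W
Q' = ΔT/ΣR = (704 K − 288.2 K)/2.106 = 197 W/m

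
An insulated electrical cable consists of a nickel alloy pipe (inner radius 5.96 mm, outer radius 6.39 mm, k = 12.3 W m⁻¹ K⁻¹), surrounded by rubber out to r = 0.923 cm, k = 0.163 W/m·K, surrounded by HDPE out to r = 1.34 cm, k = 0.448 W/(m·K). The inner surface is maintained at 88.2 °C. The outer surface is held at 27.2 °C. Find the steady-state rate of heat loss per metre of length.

Series thermal resistances, inner to outer:
  R'_nickel alloy = ln(0.00639/0.00596)/(2πk) = 0.06966/(2π·12.3) = 9.014×10^-4 m·K/W
  R'_rubber = ln(0.00923/0.00639)/(2πk) = 0.3677/(2π·0.163) = 0.3591 m·K/W
  R'_HDPE = ln(0.0134/0.00923)/(2πk) = 0.3728/(2π·0.448) = 0.1324 m·K/W
ΣR = 9.014×10^-4 + 0.3591 + 0.1324 = 0.4924 m·K/W
Q' = ΔT/ΣR = (88.2 °C − 27.2 °C)/0.4924 = 124 W/m

Q' = 124 W/m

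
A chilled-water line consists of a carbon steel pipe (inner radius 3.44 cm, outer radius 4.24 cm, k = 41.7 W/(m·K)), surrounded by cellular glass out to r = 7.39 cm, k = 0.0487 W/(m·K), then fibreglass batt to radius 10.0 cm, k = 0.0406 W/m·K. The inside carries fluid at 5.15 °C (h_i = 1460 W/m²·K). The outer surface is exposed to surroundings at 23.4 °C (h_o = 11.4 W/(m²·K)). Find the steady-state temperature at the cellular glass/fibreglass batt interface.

T = 15.7 °C

Resistance network (inner→outer):
  R'_conv,in = 1/(2πr h) = 1/(2π·0.0344·1460) = 0.003169 m·K/W
  R'_carbon steel = ln(0.0424/0.0344)/(2πk) = 0.2091/(2π·41.7) = 7.980×10^-4 m·K/W
  R'_cellular glass = ln(0.0739/0.0424)/(2πk) = 0.5556/(2π·0.0487) = 1.816 m·K/W
  R'_fibreglass batt = ln(0.100/0.0739)/(2πk) = 0.3025/(2π·0.0406) = 1.186 m·K/W
  R'_conv,out = 1/(2πr h) = 1/(2π·0.100·11.4) = 0.1396 m·K/W
ΣR = 0.003169 + 7.980×10^-4 + 1.816 + 1.186 + 0.1396 = 3.146 m·K/W
Q' = ΔT/ΣR = (5.15 °C − 23.4 °C)/3.146 = -5.801 W/m
From the inner boundary to the cellular glass/fibreglass batt interface, ΣR_partial = 1.820 m·K/W.
T_interface = T_in − Q'·ΣR_partial = 5.15 °C − (-5.801)(1.820) = 15.7 °C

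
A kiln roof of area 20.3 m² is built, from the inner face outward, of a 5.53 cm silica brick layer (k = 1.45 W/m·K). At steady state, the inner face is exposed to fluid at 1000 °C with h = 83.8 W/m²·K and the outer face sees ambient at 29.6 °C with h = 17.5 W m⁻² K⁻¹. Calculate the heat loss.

Treat each layer as a resistance in series:
  R_conv,in = 1/(hA) = 1/(83.8·20.3) = 5.878×10^-4 K/W
  R_silica brick = L/(kA) = 0.0553/(1.45·20.3) = 0.001879 K/W
  R_conv,out = 1/(hA) = 1/(17.5·20.3) = 0.002815 K/W
ΣR = 5.878×10^-4 + 0.001879 + 0.002815 = 0.005282 K/W
Q = ΔT/ΣR = (1000 °C − 29.6 °C)/0.005282 = 1.84×10^5 W

Q = 184 kW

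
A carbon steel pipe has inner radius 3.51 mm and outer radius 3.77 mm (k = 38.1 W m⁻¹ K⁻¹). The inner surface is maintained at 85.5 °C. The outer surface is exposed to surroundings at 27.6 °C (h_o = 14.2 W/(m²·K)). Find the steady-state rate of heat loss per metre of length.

Series thermal resistances, inner to outer:
  R'_carbon steel = ln(0.00377/0.00351)/(2πk) = 0.07146/(2π·38.1) = 2.985×10^-4 m·K/W
  R'_conv,out = 1/(2πr h) = 1/(2π·0.00377·14.2) = 2.973 m·K/W
ΣR = 2.985×10^-4 + 2.973 = 2.973 m·K/W
Q' = ΔT/ΣR = (85.5 °C − 27.6 °C)/2.973 = 19.5 W/m

Q' = 19.5 W/m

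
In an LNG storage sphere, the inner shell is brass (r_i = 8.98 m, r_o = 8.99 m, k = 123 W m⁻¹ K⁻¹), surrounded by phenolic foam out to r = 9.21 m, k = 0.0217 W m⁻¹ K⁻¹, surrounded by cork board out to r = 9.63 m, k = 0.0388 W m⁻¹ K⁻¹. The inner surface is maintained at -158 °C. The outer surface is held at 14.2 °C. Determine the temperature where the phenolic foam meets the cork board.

T = -71.8 °C

Series thermal resistances, inner to outer:
  R_brass = (1/8.98 − 1/8.99)/(4πk) = 1.239×10^-4/(4π·123) = 8.014×10^-8 K/W
  R_phenolic foam = (1/8.99 − 1/9.21)/(4πk) = 0.002657/(4π·0.0217) = 0.009744 K/W
  R_cork board = (1/9.21 − 1/9.63)/(4πk) = 0.004735/(4π·0.0388) = 0.009712 K/W
ΣR = 8.014×10^-8 + 0.009744 + 0.009712 = 0.01946 K/W
Q = ΔT/ΣR = (-158 °C − 14.2 °C)/0.01946 = -8849 W
From the inner boundary to the phenolic foam/cork board interface, ΣR_partial = 0.009744 K/W.
T_interface = T_in − Q·ΣR_partial = -158 °C − (-8849)(0.009744) = -71.8 °C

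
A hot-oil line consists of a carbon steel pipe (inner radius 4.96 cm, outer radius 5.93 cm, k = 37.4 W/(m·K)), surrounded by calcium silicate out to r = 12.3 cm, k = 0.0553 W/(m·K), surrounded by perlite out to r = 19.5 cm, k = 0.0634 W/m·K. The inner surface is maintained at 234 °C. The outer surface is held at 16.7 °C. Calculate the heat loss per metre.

Treat each layer as a resistance in series:
  R'_carbon steel = ln(0.0593/0.0496)/(2πk) = 0.1786/(2π·37.4) = 7.601×10^-4 m·K/W
  R'_calcium silicate = ln(0.123/0.0593)/(2πk) = 0.7296/(2π·0.0553) = 2.100 m·K/W
  R'_perlite = ln(0.195/0.123)/(2πk) = 0.4608/(2π·0.0634) = 1.157 m·K/W
ΣR = 7.601×10^-4 + 2.100 + 1.157 = 3.258 m·K/W
Q' = ΔT/ΣR = (234 °C − 16.7 °C)/3.258 = 66.7 W/m

Q' = 66.7 W/m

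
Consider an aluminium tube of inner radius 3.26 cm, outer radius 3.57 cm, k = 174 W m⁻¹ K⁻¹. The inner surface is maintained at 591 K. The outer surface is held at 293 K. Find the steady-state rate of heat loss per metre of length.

Q' = 3590 kW/m

Q' = 2πk·ΔT/ln(r₂/r₁) = 2π × 174 × 298 / ln(0.0357/0.0326) = 3.59×10^6 W/m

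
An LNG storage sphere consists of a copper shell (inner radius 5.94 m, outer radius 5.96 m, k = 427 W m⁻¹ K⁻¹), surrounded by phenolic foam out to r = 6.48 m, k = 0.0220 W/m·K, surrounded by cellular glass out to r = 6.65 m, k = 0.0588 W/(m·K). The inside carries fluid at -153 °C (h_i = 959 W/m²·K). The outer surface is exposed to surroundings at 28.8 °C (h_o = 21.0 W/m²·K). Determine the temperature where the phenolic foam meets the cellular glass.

T = 10.6 °C

Resistance network (inner→outer):
  R_conv,in = 1/(4πr²h) = 1/(4π·5.94²·959) = 2.352×10^-6 K/W
  R_copper = (1/5.94 − 1/5.96)/(4πk) = 5.649×10^-4/(4π·427) = 1.053×10^-7 K/W
  R_phenolic foam = (1/5.96 − 1/6.48)/(4πk) = 0.01346/(4π·0.0220) = 0.04870 K/W
  R_cellular glass = (1/6.48 − 1/6.65)/(4πk) = 0.003945/(4π·0.0588) = 0.005339 K/W
  R_conv,out = 1/(4πr²h) = 1/(4π·6.65²·21.0) = 8.569×10^-5 K/W
ΣR = 2.352×10^-6 + 1.053×10^-7 + 0.04870 + 0.005339 + 8.569×10^-5 = 0.05413 K/W
Q = ΔT/ΣR = (-153 °C − 28.8 °C)/0.05413 = -3359 W
From the inner boundary to the phenolic foam/cellular glass interface, ΣR_partial = 0.04870 K/W.
T_interface = T_in − Q·ΣR_partial = -153 °C − (-3359)(0.04870) = 10.6 °C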